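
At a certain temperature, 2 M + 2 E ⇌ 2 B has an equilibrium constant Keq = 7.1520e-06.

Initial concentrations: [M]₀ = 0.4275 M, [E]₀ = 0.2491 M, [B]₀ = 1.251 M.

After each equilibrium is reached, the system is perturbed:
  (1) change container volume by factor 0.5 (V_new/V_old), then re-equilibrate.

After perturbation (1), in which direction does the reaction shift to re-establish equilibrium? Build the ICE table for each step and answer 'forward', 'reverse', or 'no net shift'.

Q₀ = 138 vs Keq = 7.1520e-06 ⇒ Q>K, reverse
Step 1:
                  M         E         B
  init       0.4275    0.2491     1.251
  Δ           1.244     1.244    -1.244
  eq          1.672     1.493  0.006677
  solve Keq expr → x = -0.6222; check Q = 7.1520e-06
Then change container volume by factor 0.5 (V_new/V_old).
Step 2:
                  M         E         B
  init        3.344     2.987   0.01335
  Δ        -0.01313  -0.01313   0.01313
  eq          3.331     2.974   0.02649
  solve Keq expr → x = 0.006566; check Q = 7.1520e-06

Direction: forward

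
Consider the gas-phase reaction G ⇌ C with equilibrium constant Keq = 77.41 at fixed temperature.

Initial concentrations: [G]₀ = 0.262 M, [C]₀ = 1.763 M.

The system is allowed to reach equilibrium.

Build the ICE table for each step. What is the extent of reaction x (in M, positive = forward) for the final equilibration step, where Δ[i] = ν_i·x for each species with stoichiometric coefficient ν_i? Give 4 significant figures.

Q₀ = 6.729 vs Keq = 77.41 ⇒ Q<K, forward
Step 1:
                  G         C
  I           0.262     1.763
  C         -0.2362    0.2362
  E         0.02583     1.999
  solve Keq expr → x = 0.2362; check Q = 77.41

x = 0.2362 M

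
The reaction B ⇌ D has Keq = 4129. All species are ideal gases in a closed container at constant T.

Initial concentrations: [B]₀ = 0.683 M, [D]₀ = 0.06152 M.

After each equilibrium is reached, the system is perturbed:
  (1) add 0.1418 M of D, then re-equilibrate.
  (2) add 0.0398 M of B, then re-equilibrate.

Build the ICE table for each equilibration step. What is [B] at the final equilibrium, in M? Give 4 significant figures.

[B]_eq = 2.2424e-04 M

Q₀ = 0.09007 vs Keq = 4129 ⇒ Q<K, forward
Step 1:
                    B           D
  init          0.683     0.06152
  Δ           -0.6828      0.6828
  eq       1.8027e-04      0.7443
  solve Keq expr → x = 0.6828; check Q = 4129
Then add 0.1418 M of D.
Step 2:
                    B           D
  init     1.8027e-04      0.8861
  Δ        3.4334e-05 -3.4334e-05
  eq       2.1461e-04      0.8861
  solve Keq expr → x = -3.4334e-05; check Q = 4129
Then add 0.0398 M of B.
Step 3:
                    B           D
  init        0.04001      0.8861
  Δ          -0.03979     0.03979
  eq       2.2424e-04      0.9259
  solve Keq expr → x = 0.03979; check Q = 4129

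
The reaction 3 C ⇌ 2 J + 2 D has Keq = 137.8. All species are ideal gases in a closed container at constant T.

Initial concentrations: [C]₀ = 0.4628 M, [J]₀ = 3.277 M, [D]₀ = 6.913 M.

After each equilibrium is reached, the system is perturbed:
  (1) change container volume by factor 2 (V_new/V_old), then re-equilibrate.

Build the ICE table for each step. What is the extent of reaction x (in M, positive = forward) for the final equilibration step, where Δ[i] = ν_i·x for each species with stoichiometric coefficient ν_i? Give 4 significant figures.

Q₀ = 5177 vs Keq = 137.8 ⇒ Q>K, reverse
Step 1:
                  C         J         D
  I          0.4628     3.277     6.913
  C          0.8325    -0.555    -0.555
  E           1.295     2.722     6.358
  solve Keq expr → x = -0.2775; check Q = 137.8
Then change container volume by factor 2 (V_new/V_old).
Step 2:
                  C         J         D
  I          0.6477     1.361     3.179
  C         -0.1077   0.07181   0.07181
  E            0.54     1.433     3.251
  solve Keq expr → x = 0.0359; check Q = 137.8

x = 0.0359 M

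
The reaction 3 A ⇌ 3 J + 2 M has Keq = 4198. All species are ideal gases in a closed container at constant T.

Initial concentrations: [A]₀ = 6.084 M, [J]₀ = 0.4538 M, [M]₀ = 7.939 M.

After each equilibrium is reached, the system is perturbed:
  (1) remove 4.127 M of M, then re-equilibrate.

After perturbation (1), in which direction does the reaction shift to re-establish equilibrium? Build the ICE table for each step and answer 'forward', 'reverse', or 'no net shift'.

Direction: forward

Q₀ = 0.02616 vs Keq = 4198 ⇒ Q<K, forward
Step 1:
                  A         J         M
  Initial     6.084    0.4538     7.939
  Change     -4.552     4.552     3.034
  Equil       1.532     5.006     10.97
  solve Keq expr → x = 1.517; check Q = 4198
Then remove 4.127 M of M.
Step 2:
                  A         J         M
  Initial     1.532     5.006     6.846
  Change     -0.318     0.318     0.212
  Equil       1.214     5.324     7.058
  solve Keq expr → x = 0.106; check Q = 4198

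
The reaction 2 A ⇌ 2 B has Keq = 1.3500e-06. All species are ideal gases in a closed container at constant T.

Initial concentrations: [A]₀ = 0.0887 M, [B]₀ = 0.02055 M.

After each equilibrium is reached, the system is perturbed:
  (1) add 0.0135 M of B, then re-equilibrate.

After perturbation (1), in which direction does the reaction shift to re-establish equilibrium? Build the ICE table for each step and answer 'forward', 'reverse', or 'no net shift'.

Direction: reverse

Q₀ = 0.05368 vs Keq = 1.3500e-06 ⇒ Q>K, reverse
Step 1:
                    A           B
  init         0.0887     0.02055
  Δ           0.02042    -0.02042
  eq           0.1091  1.2679e-04
  solve Keq expr → x = -0.01021; check Q = 1.3500e-06
Then add 0.0135 M of B.
Step 2:
                    A           B
  init         0.1091     0.01363
  Δ           0.01348    -0.01348
  eq           0.1226  1.4246e-04
  solve Keq expr → x = -0.006742; check Q = 1.3500e-06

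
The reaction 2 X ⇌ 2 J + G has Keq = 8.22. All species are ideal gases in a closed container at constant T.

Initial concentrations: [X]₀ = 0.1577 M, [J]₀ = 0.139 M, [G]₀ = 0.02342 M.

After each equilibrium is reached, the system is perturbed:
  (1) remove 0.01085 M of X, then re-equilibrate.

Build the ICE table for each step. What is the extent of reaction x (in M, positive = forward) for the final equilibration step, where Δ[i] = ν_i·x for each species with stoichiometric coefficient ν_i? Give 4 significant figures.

x = -0.004594 M

Q₀ = 0.0182 vs Keq = 8.22 ⇒ Q<K, forward
Step 1:
                  X         J         G
  init       0.1577     0.139   0.02342
  Δ         -0.1298    0.1298   0.06492
  eq        0.02787    0.2688   0.08834
  solve Keq expr → x = 0.06492; check Q = 8.22
Then remove 0.01085 M of X.
Step 2:
                  X         J         G
  init      0.01702    0.2688   0.08834
  Δ        0.009188 -0.009188 -0.004594
  eq        0.02621    0.2596   0.08374
  solve Keq expr → x = -0.004594; check Q = 8.22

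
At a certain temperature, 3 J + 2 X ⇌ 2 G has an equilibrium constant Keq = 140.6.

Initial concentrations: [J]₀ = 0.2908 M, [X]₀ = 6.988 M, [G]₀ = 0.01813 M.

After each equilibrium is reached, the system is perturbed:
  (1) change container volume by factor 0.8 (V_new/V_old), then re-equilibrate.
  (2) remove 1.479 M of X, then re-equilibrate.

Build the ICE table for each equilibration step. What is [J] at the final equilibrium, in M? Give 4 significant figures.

[J]_eq = 0.02086 M

Q₀ = 2.7372e-04 vs Keq = 140.6 ⇒ Q<K, forward
Step 1:
                  J         X         G
  Initial    0.2908     6.988   0.01813
  Change    -0.2725   -0.1817    0.1817
  Equil      0.0183     6.806    0.1998
  solve Keq expr → x = 0.09083; check Q = 140.6
Then change container volume by factor 0.8 (V_new/V_old).
Step 2:
                  J         X         G
  Initial   0.02288     8.508    0.2497
  Change  -0.004427 -0.002951  0.002951
  Equil     0.01845     8.505    0.2527
  solve Keq expr → x = 0.001476; check Q = 140.6
Then remove 1.479 M of X.
Step 3:
                  J         X         G
  Initial   0.01845     7.026    0.2527
  Change   0.002413  0.001609 -0.001609
  Equil     0.02086     7.028    0.2511
  solve Keq expr → x = -8.0450e-04; check Q = 140.6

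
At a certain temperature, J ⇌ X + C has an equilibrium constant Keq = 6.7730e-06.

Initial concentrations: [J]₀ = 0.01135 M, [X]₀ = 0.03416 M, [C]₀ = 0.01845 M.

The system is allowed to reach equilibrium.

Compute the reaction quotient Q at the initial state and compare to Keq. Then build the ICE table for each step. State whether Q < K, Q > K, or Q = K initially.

Q₀ = 0.05553 vs Keq = 6.7730e-06 ⇒ Q>K, reverse
Step 1:
                  J         X         C
  init      0.01135   0.03416   0.01845
  Δ         0.01844  -0.01844  -0.01844
  eq        0.02979   0.01572 1.2832e-05
  solve Keq expr → x = -0.01844; check Q = 6.7730e-06

Q₀ = 0.05553; Q > K (proceeds reverse)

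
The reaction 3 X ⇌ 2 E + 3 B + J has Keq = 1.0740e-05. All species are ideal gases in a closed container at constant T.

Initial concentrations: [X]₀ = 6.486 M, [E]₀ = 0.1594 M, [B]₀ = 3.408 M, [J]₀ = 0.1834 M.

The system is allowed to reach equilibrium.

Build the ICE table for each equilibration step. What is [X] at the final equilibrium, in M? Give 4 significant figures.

[X]_eq = 6.682 M

Q₀ = 6.7600e-04 vs Keq = 1.0740e-05 ⇒ Q>K, reverse
Step 1:
                  X         E         B         J
  init        6.486    0.1594     3.408    0.1834
  Δ          0.1962   -0.1308   -0.1962  -0.06539
  eq          6.682   0.02863     3.212     0.118
  solve Keq expr → x = -0.06539; check Q = 1.0740e-05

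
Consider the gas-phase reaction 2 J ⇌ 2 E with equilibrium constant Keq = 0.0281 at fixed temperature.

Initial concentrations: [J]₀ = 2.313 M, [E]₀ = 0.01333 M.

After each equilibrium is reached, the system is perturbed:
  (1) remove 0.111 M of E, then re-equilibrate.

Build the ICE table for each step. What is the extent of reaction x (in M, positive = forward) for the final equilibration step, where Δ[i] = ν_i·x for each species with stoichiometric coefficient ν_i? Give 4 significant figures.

Q₀ = 3.3213e-05 vs Keq = 0.0281 ⇒ Q<K, forward
Step 1:
                   J          E
  init         2.313    0.01333
  Δ          -0.3206     0.3206
  eq           1.992      0.334
  solve Keq expr → x = 0.1603; check Q = 0.0281
Then remove 0.111 M of E.
Step 2:
                   J          E
  init         1.992      0.223
  Δ         -0.09506    0.09506
  eq           1.897      0.318
  solve Keq expr → x = 0.04753; check Q = 0.0281

x = 0.04753 M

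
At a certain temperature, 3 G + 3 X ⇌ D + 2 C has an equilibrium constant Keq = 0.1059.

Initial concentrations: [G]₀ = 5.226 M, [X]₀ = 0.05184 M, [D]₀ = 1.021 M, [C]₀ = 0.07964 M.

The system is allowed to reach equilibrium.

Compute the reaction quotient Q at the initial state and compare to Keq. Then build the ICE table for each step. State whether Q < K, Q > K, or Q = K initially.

Q₀ = 0.3257 vs Keq = 0.1059 ⇒ Q>K, reverse
Step 1:
                  G         X         D         C
  Initial     5.226   0.05184     1.021   0.07964
  Change    0.01622   0.01622 -0.005408  -0.01082
  Equil       5.242   0.06806     1.016   0.06882
  solve Keq expr → x = -0.005408; check Q = 0.1059

Q₀ = 0.3257; Q > K (proceeds reverse)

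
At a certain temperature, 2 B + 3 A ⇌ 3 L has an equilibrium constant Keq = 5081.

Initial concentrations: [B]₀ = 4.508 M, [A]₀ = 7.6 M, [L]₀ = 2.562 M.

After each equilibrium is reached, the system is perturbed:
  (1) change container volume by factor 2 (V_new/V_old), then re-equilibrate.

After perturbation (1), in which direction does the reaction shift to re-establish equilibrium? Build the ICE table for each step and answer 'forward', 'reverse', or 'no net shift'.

Direction: reverse

Q₀ = 0.001885 vs Keq = 5081 ⇒ Q<K, forward
Step 1:
                   B          A          L
  I            4.508        7.6      2.562
  C           -4.238     -6.357      6.357
  E           0.2698      1.243      8.919
  solve Keq expr → x = 2.119; check Q = 5081
Then change container volume by factor 2 (V_new/V_old).
Step 2:
                   B          A          L
  I           0.1349     0.6213       4.46
  C          0.07061     0.1059    -0.1059
  E           0.2055     0.7272      4.354
  solve Keq expr → x = -0.0353; check Q = 5081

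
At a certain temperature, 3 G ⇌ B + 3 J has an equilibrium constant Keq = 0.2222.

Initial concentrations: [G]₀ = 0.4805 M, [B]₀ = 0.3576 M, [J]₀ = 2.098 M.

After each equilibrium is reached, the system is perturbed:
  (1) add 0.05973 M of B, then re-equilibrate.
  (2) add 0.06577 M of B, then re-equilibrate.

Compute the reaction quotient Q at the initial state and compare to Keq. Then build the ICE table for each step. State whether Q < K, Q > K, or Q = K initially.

Q₀ = 29.77 vs Keq = 0.2222 ⇒ Q>K, reverse
Step 1:
                  G         B         J
  Initial    0.4805    0.3576     2.098
  Change     0.6899     -0.23   -0.6899
  Equil        1.17    0.1276     1.408
  solve Keq expr → x = -0.23; check Q = 0.2222
Then add 0.05973 M of B.
Step 2:
                  G         B         J
  Initial      1.17    0.1874     1.408
  Change    0.05856  -0.01952  -0.05856
  Equil       1.229    0.1678      1.35
  solve Keq expr → x = -0.01952; check Q = 0.2222
Then add 0.06577 M of B.
Step 3:
                  G         B         J
  Initial     1.229    0.2336      1.35
  Change    0.05383  -0.01794  -0.05383
  Equil       1.283    0.2157     1.296
  solve Keq expr → x = -0.01794; check Q = 0.2222

Q₀ = 29.77; Q > K (proceeds reverse)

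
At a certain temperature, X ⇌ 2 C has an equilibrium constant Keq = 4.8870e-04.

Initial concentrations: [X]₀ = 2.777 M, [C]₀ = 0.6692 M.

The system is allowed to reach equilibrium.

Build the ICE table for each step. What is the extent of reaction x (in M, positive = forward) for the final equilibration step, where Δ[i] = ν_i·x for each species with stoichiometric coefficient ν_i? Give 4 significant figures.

Q₀ = 0.1613 vs Keq = 4.8870e-04 ⇒ Q>K, reverse
Step 1:
                   X          C
  init         2.777     0.6692
  Δ           0.3152    -0.6303
  eq           3.092    0.03887
  solve Keq expr → x = -0.3152; check Q = 4.8870e-04

x = -0.3152 M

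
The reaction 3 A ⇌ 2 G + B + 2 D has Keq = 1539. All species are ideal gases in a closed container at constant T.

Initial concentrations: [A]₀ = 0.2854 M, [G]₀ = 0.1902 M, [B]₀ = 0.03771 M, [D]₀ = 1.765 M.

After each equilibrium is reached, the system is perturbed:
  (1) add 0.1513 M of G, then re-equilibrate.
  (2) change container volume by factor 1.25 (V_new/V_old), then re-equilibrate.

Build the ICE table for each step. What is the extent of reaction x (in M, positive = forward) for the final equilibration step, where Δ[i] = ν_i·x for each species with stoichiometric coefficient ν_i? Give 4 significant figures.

x = 0.001434 M

Q₀ = 0.1828 vs Keq = 1539 ⇒ Q<K, forward
Step 1:
                   A          G          B          D
  init        0.2854     0.1902    0.03771      1.765
  Δ          -0.2518     0.1679    0.08394     0.1679
  eq         0.03358     0.3581     0.1216      1.933
  solve Keq expr → x = 0.08394; check Q = 1539
Then add 0.1513 M of G.
Step 2:
                   A          G          B          D
  init       0.03358     0.5094     0.1216      1.933
  Δ         0.008193  -0.005462  -0.002731  -0.005462
  eq         0.04177     0.5039     0.1189      1.927
  solve Keq expr → x = -0.002731; check Q = 1539
Then change container volume by factor 1.25 (V_new/V_old).
Step 3:
                   A          G          B          D
  init       0.03342     0.4031    0.09514      1.542
  Δ        -0.004302   0.002868   0.001434   0.002868
  eq         0.02912      0.406    0.09657      1.545
  solve Keq expr → x = 0.001434; check Q = 1539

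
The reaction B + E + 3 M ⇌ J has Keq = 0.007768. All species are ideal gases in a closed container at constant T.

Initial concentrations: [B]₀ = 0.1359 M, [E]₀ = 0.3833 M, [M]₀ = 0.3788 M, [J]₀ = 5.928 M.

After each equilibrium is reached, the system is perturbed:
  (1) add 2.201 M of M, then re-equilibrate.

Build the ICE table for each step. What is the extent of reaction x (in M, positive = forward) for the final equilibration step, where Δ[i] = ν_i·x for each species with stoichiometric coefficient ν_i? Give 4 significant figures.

x = 0.3846 M

Q₀ = 2094 vs Keq = 0.007768 ⇒ Q>K, reverse
Step 1:
                   B          E          M          J
  init        0.1359     0.3833     0.3788      5.928
  Δ            1.651      1.651      4.952     -1.651
  eq           1.787      2.034      5.331      4.277
  solve Keq expr → x = -1.651; check Q = 0.007768
Then add 2.201 M of M.
Step 2:
                   B          E          M          J
  init         1.787      2.034      7.532      4.277
  Δ          -0.3846    -0.3846     -1.154     0.3846
  eq           1.402      1.649      6.378      4.662
  solve Keq expr → x = 0.3846; check Q = 0.007768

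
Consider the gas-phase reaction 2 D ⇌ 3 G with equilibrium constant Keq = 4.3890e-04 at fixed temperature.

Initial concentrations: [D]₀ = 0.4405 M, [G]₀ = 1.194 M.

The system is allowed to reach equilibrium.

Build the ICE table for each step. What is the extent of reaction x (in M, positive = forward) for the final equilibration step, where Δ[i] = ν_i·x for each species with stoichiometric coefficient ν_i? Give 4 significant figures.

x = -0.3697 M

Q₀ = 8.772 vs Keq = 4.3890e-04 ⇒ Q>K, reverse
Step 1:
                   D          G
  init        0.4405      1.194
  Δ           0.7394     -1.109
  eq            1.18    0.08486
  solve Keq expr → x = -0.3697; check Q = 4.3890e-04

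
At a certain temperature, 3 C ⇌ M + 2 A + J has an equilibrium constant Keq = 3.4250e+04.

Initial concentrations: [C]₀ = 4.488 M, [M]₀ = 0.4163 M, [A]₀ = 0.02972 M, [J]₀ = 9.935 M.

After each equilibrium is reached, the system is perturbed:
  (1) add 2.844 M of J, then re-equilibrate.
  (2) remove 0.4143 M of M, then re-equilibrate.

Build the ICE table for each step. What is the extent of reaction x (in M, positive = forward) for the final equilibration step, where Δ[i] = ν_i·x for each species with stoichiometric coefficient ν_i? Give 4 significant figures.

x = 0.00483 M

Q₀ = 4.0412e-05 vs Keq = 3.4250e+04 ⇒ Q<K, forward
Step 1:
                  C         M         A         J
  I           4.488    0.4163   0.02972     9.935
  C          -4.315     1.438     2.876     1.438
  E          0.1733     1.855     2.906     11.37
  solve Keq expr → x = 1.438; check Q = 3.4250e+04
Then add 2.844 M of J.
Step 2:
                  C         M         A         J
  I          0.1733     1.855     2.906     14.22
  C         0.01285 -0.004284 -0.008568 -0.004284
  E          0.1861      1.85     2.898     14.21
  solve Keq expr → x = -0.004284; check Q = 3.4250e+04
Then remove 0.4143 M of M.
Step 3:
                  C         M         A         J
  I          0.1861     1.436     2.898     14.21
  C        -0.01449   0.00483  0.009659   0.00483
  E          0.1716     1.441     2.907     14.22
  solve Keq expr → x = 0.00483; check Q = 3.4250e+04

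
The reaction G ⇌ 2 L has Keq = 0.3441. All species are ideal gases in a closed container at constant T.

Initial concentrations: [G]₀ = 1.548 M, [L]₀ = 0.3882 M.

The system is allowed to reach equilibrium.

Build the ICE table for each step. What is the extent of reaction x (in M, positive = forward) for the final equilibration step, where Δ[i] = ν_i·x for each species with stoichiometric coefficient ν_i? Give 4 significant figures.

Q₀ = 0.09735 vs Keq = 0.3441 ⇒ Q<K, forward
Step 1:
                   G          L
  I            1.548     0.3882
  C          -0.1524     0.3048
  E            1.396      0.693
  solve Keq expr → x = 0.1524; check Q = 0.3441

x = 0.1524 M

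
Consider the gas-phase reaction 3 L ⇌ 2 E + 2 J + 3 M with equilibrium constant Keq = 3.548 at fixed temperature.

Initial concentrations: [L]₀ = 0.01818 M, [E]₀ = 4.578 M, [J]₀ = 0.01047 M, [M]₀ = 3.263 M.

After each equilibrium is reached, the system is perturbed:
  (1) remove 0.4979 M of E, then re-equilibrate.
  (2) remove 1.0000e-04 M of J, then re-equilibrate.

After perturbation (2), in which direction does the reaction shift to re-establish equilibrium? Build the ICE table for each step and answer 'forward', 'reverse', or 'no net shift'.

Direction: forward

Q₀ = 1.3284e+04 vs Keq = 3.548 ⇒ Q>K, reverse
Step 1:
                  L         E         J         M
  init      0.01818     4.578   0.01047     3.263
  Δ         0.01506  -0.01004  -0.01004  -0.01506
  eq        0.03324     4.568 4.2701e-04     3.248
  solve Keq expr → x = -0.005021; check Q = 3.548
Then remove 0.4979 M of E.
Step 2:
                  L         E         J         M
  init      0.03324      4.07 4.2701e-04     3.248
  Δ       -7.5863e-05 5.0575e-05 5.0575e-05 7.5863e-05
  eq        0.03317      4.07 4.7759e-04     3.248
  solve Keq expr → x = 2.5288e-05; check Q = 3.548
Then remove 1.0000e-04 M of J.
Step 3:
                  L         E         J         M
  init      0.03317      4.07 3.7759e-04     3.248
  Δ       -1.4524e-04 9.6824e-05 9.6824e-05 1.4524e-04
  eq        0.03302      4.07 4.7441e-04     3.248
  solve Keq expr → x = 4.8412e-05; check Q = 3.548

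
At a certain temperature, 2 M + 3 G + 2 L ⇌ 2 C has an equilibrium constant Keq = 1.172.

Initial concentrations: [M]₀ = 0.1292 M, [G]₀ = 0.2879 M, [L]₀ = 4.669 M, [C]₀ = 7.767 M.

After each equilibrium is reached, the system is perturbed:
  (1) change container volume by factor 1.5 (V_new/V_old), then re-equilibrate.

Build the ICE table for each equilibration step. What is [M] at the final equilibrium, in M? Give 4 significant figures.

Q₀ = 6947 vs Keq = 1.172 ⇒ Q>K, reverse
Step 1:
                    M           G           L           C
  init         0.1292      0.2879       4.669       7.767
  Δ            0.6834       1.025      0.6834     -0.6834
  eq           0.8126       1.313       5.352       7.084
  solve Keq expr → x = -0.3417; check Q = 1.172
Then change container volume by factor 1.5 (V_new/V_old).
Step 2:
                    M           G           L           C
  init         0.5417      0.8753       3.568       4.722
  Δ            0.2436      0.3654      0.2436     -0.2436
  eq           0.7853       1.241       3.812       4.479
  solve Keq expr → x = -0.1218; check Q = 1.172

[M]_eq = 0.7853 M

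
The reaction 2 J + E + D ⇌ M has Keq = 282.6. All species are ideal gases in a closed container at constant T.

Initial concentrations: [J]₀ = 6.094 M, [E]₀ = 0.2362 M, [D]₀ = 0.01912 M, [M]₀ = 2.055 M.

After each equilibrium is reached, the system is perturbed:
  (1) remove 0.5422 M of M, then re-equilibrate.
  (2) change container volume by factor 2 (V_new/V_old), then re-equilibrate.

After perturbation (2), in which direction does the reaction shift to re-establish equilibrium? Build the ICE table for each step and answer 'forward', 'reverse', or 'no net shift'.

Q₀ = 12.25 vs Keq = 282.6 ⇒ Q<K, forward
Step 1:
                   J          E          D          M
  Initial      6.094     0.2362    0.01912      2.055
  Change    -0.03641    -0.0182    -0.0182     0.0182
  Equil        6.058      0.218 9.1710e-04      2.073
  solve Keq expr → x = 0.0182; check Q = 282.6
Then remove 0.5422 M of M.
Step 2:
                   J          E          D          M
  Initial      6.058      0.218 9.1710e-04      1.531
  Change  -4.7778e-04 -2.3889e-04 -2.3889e-04 2.3889e-04
  Equil        6.057     0.2178 6.7821e-04      1.531
  solve Keq expr → x = 2.3889e-04; check Q = 282.6
Then change container volume by factor 2 (V_new/V_old).
Step 3:
                   J          E          D          M
  Initial      3.029     0.1089 3.3911e-04     0.7656
  Change    0.004603   0.002302   0.002302  -0.002302
  Equil        3.033     0.1112   0.002641     0.7633
  solve Keq expr → x = -0.002302; check Q = 282.6

Direction: reverse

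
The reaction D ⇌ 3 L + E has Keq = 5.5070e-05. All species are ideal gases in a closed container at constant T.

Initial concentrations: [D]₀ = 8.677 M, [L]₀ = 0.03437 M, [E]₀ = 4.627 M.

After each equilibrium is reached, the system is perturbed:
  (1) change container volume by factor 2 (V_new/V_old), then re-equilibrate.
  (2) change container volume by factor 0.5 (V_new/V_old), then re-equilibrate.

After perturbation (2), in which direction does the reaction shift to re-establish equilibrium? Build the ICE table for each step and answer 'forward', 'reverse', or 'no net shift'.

Q₀ = 2.1651e-05 vs Keq = 5.5070e-05 ⇒ Q<K, forward
Step 1:
                   D          L          E
  Initial      8.677    0.03437      4.627
  Change   -0.004175    0.01253   0.004175
  Equil        8.673     0.0469      4.631
  solve Keq expr → x = 0.004175; check Q = 5.5070e-05
Then change container volume by factor 2 (V_new/V_old).
Step 2:
                   D          L          E
  Initial      4.336    0.02345      2.316
  Change   -0.007789    0.02337   0.007789
  Equil        4.329    0.04681      2.323
  solve Keq expr → x = 0.007789; check Q = 5.5070e-05
Then change container volume by factor 0.5 (V_new/V_old).
Step 3:
                   D          L          E
  Initial      8.657    0.09363      4.647
  Change     0.01558   -0.04673   -0.01558
  Equil        8.673     0.0469      4.631
  solve Keq expr → x = -0.01558; check Q = 5.5070e-05

Direction: reverse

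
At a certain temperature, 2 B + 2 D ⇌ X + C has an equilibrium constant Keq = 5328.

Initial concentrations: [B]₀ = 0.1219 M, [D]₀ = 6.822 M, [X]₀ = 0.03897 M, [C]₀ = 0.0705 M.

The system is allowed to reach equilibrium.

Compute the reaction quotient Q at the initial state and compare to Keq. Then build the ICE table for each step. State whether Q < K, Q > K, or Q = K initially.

Q₀ = 0.003973 vs Keq = 5328 ⇒ Q<K, forward
Step 1:
                   B          D          X          C
  I           0.1219      6.822    0.03897     0.0705
  C          -0.1217    -0.1217    0.06083    0.06083
  E       2.3409e-04        6.7     0.0998     0.1313
  solve Keq expr → x = 0.06083; check Q = 5328

Q₀ = 0.003973; Q < K (proceeds forward)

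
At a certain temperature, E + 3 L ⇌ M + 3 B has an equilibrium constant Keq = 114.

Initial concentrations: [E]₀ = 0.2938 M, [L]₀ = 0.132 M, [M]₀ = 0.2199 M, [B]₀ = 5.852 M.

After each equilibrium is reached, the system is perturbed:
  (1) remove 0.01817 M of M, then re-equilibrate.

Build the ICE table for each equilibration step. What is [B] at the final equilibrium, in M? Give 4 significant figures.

[B]_eq = 5.418 M

Q₀ = 6.5218e+04 vs Keq = 114 ⇒ Q>K, reverse
Step 1:
                    E           L           M           B
  Initial      0.2938       0.132      0.2199       5.852
  Change       0.1529      0.4588     -0.1529     -0.4588
  Equil        0.4467      0.5908     0.06696       5.393
  solve Keq expr → x = -0.1529; check Q = 114
Then remove 0.01817 M of M.
Step 2:
                    E           L           M           B
  Initial      0.4467      0.5908     0.04879       5.393
  Change    -0.008239    -0.02472    0.008239     0.02472
  Equil        0.4385      0.5661     0.05703       5.418
  solve Keq expr → x = 0.008239; check Q = 114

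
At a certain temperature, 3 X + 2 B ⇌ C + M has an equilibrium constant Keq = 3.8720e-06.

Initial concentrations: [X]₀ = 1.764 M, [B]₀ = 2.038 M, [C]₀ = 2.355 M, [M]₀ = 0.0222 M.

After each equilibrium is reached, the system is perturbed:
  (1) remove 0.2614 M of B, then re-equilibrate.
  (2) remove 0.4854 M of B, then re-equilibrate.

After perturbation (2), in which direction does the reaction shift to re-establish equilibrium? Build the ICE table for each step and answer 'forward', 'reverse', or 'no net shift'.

Direction: reverse

Q₀ = 0.002293 vs Keq = 3.8720e-06 ⇒ Q>K, reverse
Step 1:
                    X           B           C           M
  init          1.764       2.038       2.355      0.0222
  Δ           0.06647     0.04431    -0.02216    -0.02216
  eq             1.83       2.082       2.333  4.4139e-05
  solve Keq expr → x = -0.02216; check Q = 3.8720e-06
Then remove 0.2614 M of B.
Step 2:
                    X           B           C           M
  init           1.83       1.821       2.333  4.4139e-05
  Δ        3.1151e-05  2.0767e-05 -1.0384e-05 -1.0384e-05
  eq             1.83       1.821       2.333  3.3756e-05
  solve Keq expr → x = -1.0384e-05; check Q = 3.8720e-06
Then remove 0.4854 M of B.
Step 3:
                    X           B           C           M
  init           1.83       1.336       2.333  3.3756e-05
  Δ        4.6786e-05  3.1191e-05 -1.5595e-05 -1.5595e-05
  eq            1.831       1.336       2.333  1.8160e-05
  solve Keq expr → x = -1.5595e-05; check Q = 3.8720e-06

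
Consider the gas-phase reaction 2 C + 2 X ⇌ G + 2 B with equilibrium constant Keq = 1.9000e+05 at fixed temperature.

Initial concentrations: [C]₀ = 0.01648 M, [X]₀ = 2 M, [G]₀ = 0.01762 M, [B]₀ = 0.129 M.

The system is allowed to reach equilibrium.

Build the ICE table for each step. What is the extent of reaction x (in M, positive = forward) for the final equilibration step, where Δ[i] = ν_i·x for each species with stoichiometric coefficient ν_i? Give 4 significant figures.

Q₀ = 0.2699 vs Keq = 1.9000e+05 ⇒ Q<K, forward
Step 1:
                   C          X          G          B
  init       0.01648          2    0.01762      0.129
  Δ         -0.01645   -0.01645   0.008226    0.01645
  eq      2.7046e-05      1.984    0.02585     0.1455
  solve Keq expr → x = 0.008226; check Q = 1.9000e+05

x = 0.008226 M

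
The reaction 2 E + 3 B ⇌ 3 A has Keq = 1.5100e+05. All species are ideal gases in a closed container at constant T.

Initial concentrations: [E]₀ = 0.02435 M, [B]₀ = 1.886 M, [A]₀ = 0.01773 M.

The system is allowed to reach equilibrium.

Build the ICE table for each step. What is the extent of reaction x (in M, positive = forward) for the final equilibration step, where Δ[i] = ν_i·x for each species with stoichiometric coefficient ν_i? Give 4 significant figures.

x = 0.01217 M

Q₀ = 0.001401 vs Keq = 1.5100e+05 ⇒ Q<K, forward
Step 1:
                  E         B         A
  I         0.02435     1.886   0.01773
  C        -0.02434  -0.03651   0.03651
  E       1.2923e-05     1.849   0.05424
  solve Keq expr → x = 0.01217; check Q = 1.5100e+05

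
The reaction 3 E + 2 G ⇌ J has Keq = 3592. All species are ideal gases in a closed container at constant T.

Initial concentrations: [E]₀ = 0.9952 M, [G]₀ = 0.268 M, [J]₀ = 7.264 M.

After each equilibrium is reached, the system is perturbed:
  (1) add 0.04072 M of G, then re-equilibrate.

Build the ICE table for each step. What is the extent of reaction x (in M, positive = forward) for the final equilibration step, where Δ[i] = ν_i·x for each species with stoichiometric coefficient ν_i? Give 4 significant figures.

Q₀ = 102.6 vs Keq = 3592 ⇒ Q<K, forward
Step 1:
                  E         G         J
  init       0.9952     0.268     7.264
  Δ         -0.2879   -0.1919   0.09595
  eq         0.7073   0.07609      7.36
  solve Keq expr → x = 0.09595; check Q = 3592
Then add 0.04072 M of G.
Step 2:
                  E         G         J
  init       0.7073    0.1168      7.36
  Δ         -0.0482  -0.03213   0.01607
  eq         0.6591   0.08468     7.376
  solve Keq expr → x = 0.01607; check Q = 3592

x = 0.01607 M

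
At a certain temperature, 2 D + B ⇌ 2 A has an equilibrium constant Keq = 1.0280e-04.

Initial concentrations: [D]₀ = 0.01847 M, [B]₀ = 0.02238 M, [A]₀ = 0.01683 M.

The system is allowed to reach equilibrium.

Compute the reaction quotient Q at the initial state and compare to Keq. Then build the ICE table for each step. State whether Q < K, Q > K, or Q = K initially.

Q₀ = 37.1; Q > K (proceeds reverse)

Q₀ = 37.1 vs Keq = 1.0280e-04 ⇒ Q>K, reverse
Step 1:
                   D          B          A
  Initial    0.01847    0.02238    0.01683
  Change     0.01677   0.008384   -0.01677
  Equil      0.03524    0.03076 6.2664e-05
  solve Keq expr → x = -0.008384; check Q = 1.0280e-04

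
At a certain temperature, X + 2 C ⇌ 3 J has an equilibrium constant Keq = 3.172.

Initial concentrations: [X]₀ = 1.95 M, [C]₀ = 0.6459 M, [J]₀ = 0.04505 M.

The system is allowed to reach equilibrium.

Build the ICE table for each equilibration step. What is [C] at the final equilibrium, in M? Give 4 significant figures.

Q₀ = 1.1239e-04 vs Keq = 3.172 ⇒ Q<K, forward
Step 1:
                   X          C          J
  init          1.95     0.6459    0.04505
  Δ          -0.2072    -0.4144     0.6216
  eq           1.743     0.2315     0.6666
  solve Keq expr → x = 0.2072; check Q = 3.172

[C]_eq = 0.2315 M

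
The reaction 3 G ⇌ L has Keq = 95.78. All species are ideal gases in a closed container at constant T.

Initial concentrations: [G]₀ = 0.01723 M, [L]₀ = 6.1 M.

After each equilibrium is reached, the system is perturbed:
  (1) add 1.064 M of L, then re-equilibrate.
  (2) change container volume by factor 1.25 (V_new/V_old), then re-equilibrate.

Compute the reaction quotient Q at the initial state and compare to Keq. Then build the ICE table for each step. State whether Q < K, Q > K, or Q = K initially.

Q₀ = 1.1925e+06; Q > K (proceeds reverse)

Q₀ = 1.1925e+06 vs Keq = 95.78 ⇒ Q>K, reverse
Step 1:
                    G           L
  I           0.01723         6.1
  C            0.3793     -0.1264
  E            0.3966       5.974
  solve Keq expr → x = -0.1264; check Q = 95.78
Then add 1.064 M of L.
Step 2:
                    G           L
  I            0.3966       7.038
  C           0.02212   -0.007375
  E            0.4187        7.03
  solve Keq expr → x = -0.007375; check Q = 95.78
Then change container volume by factor 1.25 (V_new/V_old).
Step 3:
                    G           L
  I             0.335       5.624
  C           0.05332    -0.01777
  E            0.3883       5.606
  solve Keq expr → x = -0.01777; check Q = 95.78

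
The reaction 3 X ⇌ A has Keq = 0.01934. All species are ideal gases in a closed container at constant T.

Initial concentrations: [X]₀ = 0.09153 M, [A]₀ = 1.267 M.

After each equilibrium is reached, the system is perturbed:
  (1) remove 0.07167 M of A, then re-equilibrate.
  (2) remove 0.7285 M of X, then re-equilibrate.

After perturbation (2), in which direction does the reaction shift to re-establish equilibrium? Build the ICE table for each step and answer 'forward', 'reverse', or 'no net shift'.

Q₀ = 1652 vs Keq = 0.01934 ⇒ Q>K, reverse
Step 1:
                    X           A
  Initial     0.09153       1.267
  Change        2.631     -0.8769
  Equil         2.722      0.3901
  solve Keq expr → x = -0.8769; check Q = 0.01934
Then remove 0.07167 M of A.
Step 2:
                    X           A
  Initial       2.722      0.3185
  Change     -0.09577     0.03192
  Equil         2.626      0.3504
  solve Keq expr → x = 0.03192; check Q = 0.01934
Then remove 0.7285 M of X.
Step 3:
                    X           A
  Initial       1.898      0.3504
  Change       0.3723     -0.1241
  Equil          2.27      0.2263
  solve Keq expr → x = -0.1241; check Q = 0.01934

Direction: reverse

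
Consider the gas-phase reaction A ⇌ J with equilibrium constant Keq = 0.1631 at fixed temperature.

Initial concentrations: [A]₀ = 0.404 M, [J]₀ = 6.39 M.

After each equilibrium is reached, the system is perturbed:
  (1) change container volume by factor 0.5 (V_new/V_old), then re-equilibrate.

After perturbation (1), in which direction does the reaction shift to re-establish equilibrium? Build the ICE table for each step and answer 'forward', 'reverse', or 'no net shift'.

Direction: no net shift

Q₀ = 15.82 vs Keq = 0.1631 ⇒ Q>K, reverse
Step 1:
                   A          J
  Initial      0.404       6.39
  Change       5.437     -5.437
  Equil        5.841     0.9527
  solve Keq expr → x = -5.437; check Q = 0.1631
Then change container volume by factor 0.5 (V_new/V_old).
Step 2:
                   A          J
  Initial      11.68      1.905
  Change           0          0
  Equil        11.68      1.905
  solve Keq expr → x = 0; check Q = 0.1631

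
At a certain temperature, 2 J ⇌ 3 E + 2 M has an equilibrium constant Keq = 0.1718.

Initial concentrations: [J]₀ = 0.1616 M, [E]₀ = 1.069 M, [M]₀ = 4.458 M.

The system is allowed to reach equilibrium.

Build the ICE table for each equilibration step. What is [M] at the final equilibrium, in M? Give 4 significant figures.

Q₀ = 929.7 vs Keq = 0.1718 ⇒ Q>K, reverse
Step 1:
                    J           E           M
  init         0.1616       1.069       4.458
  Δ            0.5885     -0.8828     -0.5885
  eq           0.7501      0.1862       3.869
  solve Keq expr → x = -0.2943; check Q = 0.1718

[M]_eq = 3.869 M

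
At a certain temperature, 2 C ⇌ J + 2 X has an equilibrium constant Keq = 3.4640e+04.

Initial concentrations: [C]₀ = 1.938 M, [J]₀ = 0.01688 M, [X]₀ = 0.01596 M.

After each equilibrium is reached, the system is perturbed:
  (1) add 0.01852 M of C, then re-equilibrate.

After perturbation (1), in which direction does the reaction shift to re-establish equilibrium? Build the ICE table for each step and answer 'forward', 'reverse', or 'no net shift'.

Direction: forward

Q₀ = 1.1448e-06 vs Keq = 3.4640e+04 ⇒ Q<K, forward
Step 1:
                  C         J         X
  init        1.938   0.01688   0.01596
  Δ          -1.928    0.9638     1.928
  eq        0.01034    0.9807     1.944
  solve Keq expr → x = 0.9638; check Q = 3.4640e+04
Then add 0.01852 M of C.
Step 2:
                  C         J         X
  init      0.02886    0.9807     1.944
  Δ        -0.01837  0.009187   0.01837
  eq        0.01049    0.9899     1.962
  solve Keq expr → x = 0.009187; check Q = 3.4640e+04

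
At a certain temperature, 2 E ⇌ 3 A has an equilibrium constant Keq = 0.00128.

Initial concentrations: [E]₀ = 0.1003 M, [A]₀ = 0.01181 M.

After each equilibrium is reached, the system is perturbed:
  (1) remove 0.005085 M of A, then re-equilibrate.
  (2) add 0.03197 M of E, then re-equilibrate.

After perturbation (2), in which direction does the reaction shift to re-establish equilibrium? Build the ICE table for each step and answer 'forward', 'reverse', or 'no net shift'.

Direction: forward

Q₀ = 1.6374e-04 vs Keq = 0.00128 ⇒ Q<K, forward
Step 1:
                   E          A
  I           0.1003    0.01181
  C        -0.007015    0.01052
  E          0.09328    0.02233
  solve Keq expr → x = 0.003508; check Q = 0.00128
Then remove 0.005085 M of A.
Step 2:
                   E          A
  I          0.09328    0.01725
  C        -0.003062   0.004594
  E          0.09022    0.02184
  solve Keq expr → x = 0.001531; check Q = 0.00128
Then add 0.03197 M of E.
Step 3:
                   E          A
  I           0.1222    0.02184
  C        -0.002973   0.004459
  E           0.1192     0.0263
  solve Keq expr → x = 0.001486; check Q = 0.00128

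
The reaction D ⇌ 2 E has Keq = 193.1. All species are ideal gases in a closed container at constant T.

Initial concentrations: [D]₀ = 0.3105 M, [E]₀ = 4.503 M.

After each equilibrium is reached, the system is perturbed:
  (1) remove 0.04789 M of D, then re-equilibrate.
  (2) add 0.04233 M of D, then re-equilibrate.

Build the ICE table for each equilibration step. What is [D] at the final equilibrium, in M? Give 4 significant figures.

[D]_eq = 0.1227 M

Q₀ = 65.3 vs Keq = 193.1 ⇒ Q<K, forward
Step 1:
                   D          E
  Initial     0.3105      4.503
  Change     -0.1873     0.3746
  Equil       0.1232      4.878
  solve Keq expr → x = 0.1873; check Q = 193.1
Then remove 0.04789 M of D.
Step 2:
                   D          E
  Initial    0.07531      4.878
  Change     0.04353   -0.08706
  Equil       0.1188      4.791
  solve Keq expr → x = -0.04353; check Q = 193.1
Then add 0.04233 M of D.
Step 3:
                   D          E
  Initial     0.1612      4.791
  Change    -0.03848    0.07696
  Equil       0.1227      4.867
  solve Keq expr → x = 0.03848; check Q = 193.1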